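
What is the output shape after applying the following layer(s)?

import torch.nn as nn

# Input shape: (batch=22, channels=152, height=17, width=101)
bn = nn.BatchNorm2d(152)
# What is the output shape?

Input shape: (22, 152, 17, 101)
Output shape: (22, 152, 17, 101)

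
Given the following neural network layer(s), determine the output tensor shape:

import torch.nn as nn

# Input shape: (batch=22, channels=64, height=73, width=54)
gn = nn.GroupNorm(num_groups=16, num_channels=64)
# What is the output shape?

Input shape: (22, 64, 73, 54)
Output shape: (22, 64, 73, 54)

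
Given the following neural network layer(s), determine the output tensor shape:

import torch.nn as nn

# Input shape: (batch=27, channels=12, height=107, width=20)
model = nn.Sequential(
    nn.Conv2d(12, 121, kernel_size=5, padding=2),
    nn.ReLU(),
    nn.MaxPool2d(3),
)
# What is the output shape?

Input shape: (27, 12, 107, 20)
  -> after Conv2d: (27, 121, 107, 20)
  -> after ReLU: (27, 121, 107, 20)
Output shape: (27, 121, 35, 6)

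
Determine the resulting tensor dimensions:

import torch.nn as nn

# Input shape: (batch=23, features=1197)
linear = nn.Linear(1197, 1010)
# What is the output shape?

Input shape: (23, 1197)
Output shape: (23, 1010)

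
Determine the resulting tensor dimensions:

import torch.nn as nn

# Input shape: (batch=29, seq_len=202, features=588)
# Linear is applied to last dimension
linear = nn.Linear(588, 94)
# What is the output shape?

Input shape: (29, 202, 588)
Output shape: (29, 202, 94)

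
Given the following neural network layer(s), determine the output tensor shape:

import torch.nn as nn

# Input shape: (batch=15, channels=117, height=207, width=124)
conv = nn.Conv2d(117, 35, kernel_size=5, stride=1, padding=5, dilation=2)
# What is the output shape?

Input shape: (15, 117, 207, 124)
Output shape: (15, 35, 209, 126)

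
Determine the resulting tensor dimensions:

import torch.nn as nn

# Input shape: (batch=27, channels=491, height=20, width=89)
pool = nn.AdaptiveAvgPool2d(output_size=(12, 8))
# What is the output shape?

Input shape: (27, 491, 20, 89)
Output shape: (27, 491, 12, 8)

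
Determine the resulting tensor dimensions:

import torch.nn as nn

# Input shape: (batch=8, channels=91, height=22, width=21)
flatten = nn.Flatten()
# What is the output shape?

Input shape: (8, 91, 22, 21)
Output shape: (8, 42042)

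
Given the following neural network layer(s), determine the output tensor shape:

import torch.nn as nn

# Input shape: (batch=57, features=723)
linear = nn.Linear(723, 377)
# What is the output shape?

Input shape: (57, 723)
Output shape: (57, 377)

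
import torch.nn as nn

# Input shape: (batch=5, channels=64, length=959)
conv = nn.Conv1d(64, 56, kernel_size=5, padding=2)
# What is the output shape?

Input shape: (5, 64, 959)
Output shape: (5, 56, 959)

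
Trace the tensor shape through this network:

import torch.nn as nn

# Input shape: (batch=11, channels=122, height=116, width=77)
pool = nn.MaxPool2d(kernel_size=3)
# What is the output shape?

Input shape: (11, 122, 116, 77)
Output shape: (11, 122, 38, 25)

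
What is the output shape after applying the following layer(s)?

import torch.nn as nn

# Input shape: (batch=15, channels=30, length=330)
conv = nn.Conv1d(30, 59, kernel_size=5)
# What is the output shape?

Input shape: (15, 30, 330)
Output shape: (15, 59, 326)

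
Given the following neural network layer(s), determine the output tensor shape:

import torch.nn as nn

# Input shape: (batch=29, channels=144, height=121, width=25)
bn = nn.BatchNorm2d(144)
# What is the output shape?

Input shape: (29, 144, 121, 25)
Output shape: (29, 144, 121, 25)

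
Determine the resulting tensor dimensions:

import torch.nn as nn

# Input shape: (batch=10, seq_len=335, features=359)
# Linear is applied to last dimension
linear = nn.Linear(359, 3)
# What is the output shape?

Input shape: (10, 335, 359)
Output shape: (10, 335, 3)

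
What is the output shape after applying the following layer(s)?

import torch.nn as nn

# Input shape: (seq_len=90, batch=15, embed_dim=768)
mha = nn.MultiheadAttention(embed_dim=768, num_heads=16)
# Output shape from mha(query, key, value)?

Input shape: (90, 15, 768)
Output shape: (90, 15, 768)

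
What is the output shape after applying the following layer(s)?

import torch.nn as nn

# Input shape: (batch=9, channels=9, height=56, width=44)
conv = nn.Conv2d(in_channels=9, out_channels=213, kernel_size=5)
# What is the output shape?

Input shape: (9, 9, 56, 44)
Output shape: (9, 213, 52, 40)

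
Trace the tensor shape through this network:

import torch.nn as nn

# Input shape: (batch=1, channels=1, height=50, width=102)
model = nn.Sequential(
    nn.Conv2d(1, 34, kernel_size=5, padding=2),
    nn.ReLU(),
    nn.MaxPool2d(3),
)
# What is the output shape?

Input shape: (1, 1, 50, 102)
  -> after Conv2d: (1, 34, 50, 102)
  -> after ReLU: (1, 34, 50, 102)
Output shape: (1, 34, 16, 34)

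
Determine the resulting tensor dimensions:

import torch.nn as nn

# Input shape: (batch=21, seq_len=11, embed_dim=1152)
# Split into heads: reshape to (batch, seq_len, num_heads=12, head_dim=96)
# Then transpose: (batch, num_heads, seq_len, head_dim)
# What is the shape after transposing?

Input shape: (21, 11, 1152)
  -> after reshape: (21, 11, 12, 96)
Output shape: (21, 12, 11, 96)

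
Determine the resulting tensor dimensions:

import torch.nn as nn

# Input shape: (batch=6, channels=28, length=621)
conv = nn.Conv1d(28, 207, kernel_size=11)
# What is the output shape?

Input shape: (6, 28, 621)
Output shape: (6, 207, 611)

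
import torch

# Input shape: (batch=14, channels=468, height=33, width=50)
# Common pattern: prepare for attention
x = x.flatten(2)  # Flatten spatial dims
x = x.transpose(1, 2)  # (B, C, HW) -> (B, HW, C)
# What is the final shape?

Input shape: (14, 468, 33, 50)
  -> after flatten(2): (14, 468, 1650)
Output shape: (14, 1650, 468)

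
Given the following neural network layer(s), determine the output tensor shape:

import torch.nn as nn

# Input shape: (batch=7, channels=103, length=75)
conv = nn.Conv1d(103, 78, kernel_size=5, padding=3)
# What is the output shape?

Input shape: (7, 103, 75)
Output shape: (7, 78, 77)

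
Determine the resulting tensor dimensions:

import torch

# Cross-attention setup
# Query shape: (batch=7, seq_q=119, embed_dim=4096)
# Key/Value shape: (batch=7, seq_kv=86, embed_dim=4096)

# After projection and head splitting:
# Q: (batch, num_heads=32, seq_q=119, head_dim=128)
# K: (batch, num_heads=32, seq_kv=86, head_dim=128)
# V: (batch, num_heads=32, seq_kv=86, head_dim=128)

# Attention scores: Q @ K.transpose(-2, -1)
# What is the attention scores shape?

Input shape: (7, 119, 4096)
Output shape: (7, 32, 119, 86)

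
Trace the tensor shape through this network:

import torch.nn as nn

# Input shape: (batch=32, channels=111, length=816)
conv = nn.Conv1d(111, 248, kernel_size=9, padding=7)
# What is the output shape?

Input shape: (32, 111, 816)
Output shape: (32, 248, 822)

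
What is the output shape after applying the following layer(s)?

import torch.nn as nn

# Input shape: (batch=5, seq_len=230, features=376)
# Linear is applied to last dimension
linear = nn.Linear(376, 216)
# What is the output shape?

Input shape: (5, 230, 376)
Output shape: (5, 230, 216)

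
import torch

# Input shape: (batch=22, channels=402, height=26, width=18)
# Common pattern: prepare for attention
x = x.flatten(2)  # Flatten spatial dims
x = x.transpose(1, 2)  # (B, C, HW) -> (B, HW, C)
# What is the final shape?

Input shape: (22, 402, 26, 18)
  -> after flatten(2): (22, 402, 468)
Output shape: (22, 468, 402)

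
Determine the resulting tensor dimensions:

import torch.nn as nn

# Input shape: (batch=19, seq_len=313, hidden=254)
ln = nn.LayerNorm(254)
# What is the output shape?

Input shape: (19, 313, 254)
Output shape: (19, 313, 254)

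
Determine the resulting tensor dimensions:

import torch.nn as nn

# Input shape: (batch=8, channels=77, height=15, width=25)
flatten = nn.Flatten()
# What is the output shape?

Input shape: (8, 77, 15, 25)
Output shape: (8, 28875)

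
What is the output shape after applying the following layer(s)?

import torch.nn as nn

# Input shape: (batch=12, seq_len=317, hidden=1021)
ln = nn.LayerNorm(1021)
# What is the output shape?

Input shape: (12, 317, 1021)
Output shape: (12, 317, 1021)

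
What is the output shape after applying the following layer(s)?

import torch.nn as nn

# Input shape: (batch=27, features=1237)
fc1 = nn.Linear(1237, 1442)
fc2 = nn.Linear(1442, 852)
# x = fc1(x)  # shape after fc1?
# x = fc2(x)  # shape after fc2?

Input shape: (27, 1237)
  -> after fc1: (27, 1442)
Output shape: (27, 852)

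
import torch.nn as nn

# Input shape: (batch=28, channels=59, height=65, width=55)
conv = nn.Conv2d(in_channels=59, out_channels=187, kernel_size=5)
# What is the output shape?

Input shape: (28, 59, 65, 55)
Output shape: (28, 187, 61, 51)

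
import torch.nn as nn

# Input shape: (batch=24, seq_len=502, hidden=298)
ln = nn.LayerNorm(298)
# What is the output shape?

Input shape: (24, 502, 298)
Output shape: (24, 502, 298)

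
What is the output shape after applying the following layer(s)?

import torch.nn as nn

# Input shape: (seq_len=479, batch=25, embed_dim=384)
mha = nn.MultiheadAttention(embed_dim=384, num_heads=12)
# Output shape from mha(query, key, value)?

Input shape: (479, 25, 384)
Output shape: (479, 25, 384)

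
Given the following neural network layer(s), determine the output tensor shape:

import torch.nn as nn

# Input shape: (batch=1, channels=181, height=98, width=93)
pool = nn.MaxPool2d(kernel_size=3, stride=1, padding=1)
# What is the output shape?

Input shape: (1, 181, 98, 93)
Output shape: (1, 181, 98, 93)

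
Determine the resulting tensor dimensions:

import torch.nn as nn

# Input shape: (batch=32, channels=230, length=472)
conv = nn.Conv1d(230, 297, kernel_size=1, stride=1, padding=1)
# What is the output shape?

Input shape: (32, 230, 472)
Output shape: (32, 297, 474)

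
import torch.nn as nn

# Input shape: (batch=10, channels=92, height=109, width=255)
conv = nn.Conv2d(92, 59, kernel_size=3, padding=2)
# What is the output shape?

Input shape: (10, 92, 109, 255)
Output shape: (10, 59, 111, 257)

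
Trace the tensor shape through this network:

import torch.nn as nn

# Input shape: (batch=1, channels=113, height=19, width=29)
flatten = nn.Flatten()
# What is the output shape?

Input shape: (1, 113, 19, 29)
Output shape: (1, 62263)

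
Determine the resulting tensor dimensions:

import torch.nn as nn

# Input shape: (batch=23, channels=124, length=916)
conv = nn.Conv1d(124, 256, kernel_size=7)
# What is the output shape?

Input shape: (23, 124, 916)
Output shape: (23, 256, 910)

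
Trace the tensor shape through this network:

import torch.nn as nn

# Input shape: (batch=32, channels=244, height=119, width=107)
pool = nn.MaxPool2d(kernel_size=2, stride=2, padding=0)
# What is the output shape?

Input shape: (32, 244, 119, 107)
Output shape: (32, 244, 59, 53)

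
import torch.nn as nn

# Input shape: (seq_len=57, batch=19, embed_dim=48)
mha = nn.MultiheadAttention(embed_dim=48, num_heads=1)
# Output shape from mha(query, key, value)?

Input shape: (57, 19, 48)
Output shape: (57, 19, 48)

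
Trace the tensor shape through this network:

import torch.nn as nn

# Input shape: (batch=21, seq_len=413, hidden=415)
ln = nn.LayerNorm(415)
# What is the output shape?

Input shape: (21, 413, 415)
Output shape: (21, 413, 415)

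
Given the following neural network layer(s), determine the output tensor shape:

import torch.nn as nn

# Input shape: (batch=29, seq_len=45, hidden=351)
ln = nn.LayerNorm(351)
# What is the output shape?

Input shape: (29, 45, 351)
Output shape: (29, 45, 351)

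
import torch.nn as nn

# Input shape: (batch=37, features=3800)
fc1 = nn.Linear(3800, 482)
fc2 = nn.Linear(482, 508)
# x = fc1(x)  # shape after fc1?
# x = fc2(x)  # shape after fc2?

Input shape: (37, 3800)
  -> after fc1: (37, 482)
Output shape: (37, 508)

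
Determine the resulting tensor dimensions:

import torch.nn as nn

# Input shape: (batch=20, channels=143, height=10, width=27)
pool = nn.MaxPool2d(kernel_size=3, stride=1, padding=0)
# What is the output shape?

Input shape: (20, 143, 10, 27)
Output shape: (20, 143, 8, 25)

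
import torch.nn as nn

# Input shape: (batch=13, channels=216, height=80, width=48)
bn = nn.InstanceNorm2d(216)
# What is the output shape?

Input shape: (13, 216, 80, 48)
Output shape: (13, 216, 80, 48)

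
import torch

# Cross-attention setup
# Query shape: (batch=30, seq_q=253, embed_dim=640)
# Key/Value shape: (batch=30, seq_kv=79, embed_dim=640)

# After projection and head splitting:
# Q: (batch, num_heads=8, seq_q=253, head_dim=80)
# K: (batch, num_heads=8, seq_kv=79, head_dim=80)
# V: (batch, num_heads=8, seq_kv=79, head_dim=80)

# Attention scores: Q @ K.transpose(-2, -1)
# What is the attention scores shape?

Input shape: (30, 253, 640)
Output shape: (30, 8, 253, 79)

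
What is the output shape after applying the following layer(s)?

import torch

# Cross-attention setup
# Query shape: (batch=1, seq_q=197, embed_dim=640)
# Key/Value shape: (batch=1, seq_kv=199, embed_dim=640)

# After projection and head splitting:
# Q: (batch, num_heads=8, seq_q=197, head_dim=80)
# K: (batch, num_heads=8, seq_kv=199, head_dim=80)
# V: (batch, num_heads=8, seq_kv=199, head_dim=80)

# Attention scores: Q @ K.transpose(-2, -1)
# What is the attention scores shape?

Input shape: (1, 197, 640)
Output shape: (1, 8, 197, 199)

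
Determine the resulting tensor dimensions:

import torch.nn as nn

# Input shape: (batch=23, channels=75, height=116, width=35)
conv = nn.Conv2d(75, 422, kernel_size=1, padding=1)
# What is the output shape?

Input shape: (23, 75, 116, 35)
Output shape: (23, 422, 118, 37)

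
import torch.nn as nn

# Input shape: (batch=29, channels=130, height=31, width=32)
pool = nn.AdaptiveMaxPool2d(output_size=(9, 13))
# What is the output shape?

Input shape: (29, 130, 31, 32)
Output shape: (29, 130, 9, 13)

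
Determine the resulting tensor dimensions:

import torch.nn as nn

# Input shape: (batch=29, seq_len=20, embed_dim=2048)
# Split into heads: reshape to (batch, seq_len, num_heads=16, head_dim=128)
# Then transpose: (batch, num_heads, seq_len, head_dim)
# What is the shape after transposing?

Input shape: (29, 20, 2048)
  -> after reshape: (29, 20, 16, 128)
Output shape: (29, 16, 20, 128)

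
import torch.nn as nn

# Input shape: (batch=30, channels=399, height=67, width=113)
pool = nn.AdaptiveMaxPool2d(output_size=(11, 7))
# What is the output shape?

Input shape: (30, 399, 67, 113)
Output shape: (30, 399, 11, 7)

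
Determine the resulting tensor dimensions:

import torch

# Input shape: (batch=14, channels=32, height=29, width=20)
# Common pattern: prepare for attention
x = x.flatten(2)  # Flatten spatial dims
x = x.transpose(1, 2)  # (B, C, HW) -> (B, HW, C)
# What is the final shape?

Input shape: (14, 32, 29, 20)
  -> after flatten(2): (14, 32, 580)
Output shape: (14, 580, 32)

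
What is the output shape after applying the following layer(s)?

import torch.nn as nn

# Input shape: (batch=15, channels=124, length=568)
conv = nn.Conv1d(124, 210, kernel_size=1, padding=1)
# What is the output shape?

Input shape: (15, 124, 568)
Output shape: (15, 210, 570)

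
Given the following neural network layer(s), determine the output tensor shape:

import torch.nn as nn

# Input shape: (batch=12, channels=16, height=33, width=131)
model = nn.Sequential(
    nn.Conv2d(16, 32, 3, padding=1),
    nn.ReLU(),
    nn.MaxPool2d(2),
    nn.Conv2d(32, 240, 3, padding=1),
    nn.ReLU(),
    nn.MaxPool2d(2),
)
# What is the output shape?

Input shape: (12, 16, 33, 131)
  -> after first Conv2d: (12, 32, 33, 131)
  -> after first MaxPool2d: (12, 32, 16, 65)
  -> after second Conv2d: (12, 240, 16, 65)
Output shape: (12, 240, 8, 32)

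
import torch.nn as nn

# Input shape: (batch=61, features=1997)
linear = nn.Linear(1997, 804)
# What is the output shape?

Input shape: (61, 1997)
Output shape: (61, 804)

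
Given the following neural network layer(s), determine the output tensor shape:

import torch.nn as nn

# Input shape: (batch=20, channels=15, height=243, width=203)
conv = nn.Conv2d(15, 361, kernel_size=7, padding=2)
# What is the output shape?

Input shape: (20, 15, 243, 203)
Output shape: (20, 361, 241, 201)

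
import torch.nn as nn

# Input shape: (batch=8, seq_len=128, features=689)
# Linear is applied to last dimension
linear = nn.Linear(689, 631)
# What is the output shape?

Input shape: (8, 128, 689)
Output shape: (8, 128, 631)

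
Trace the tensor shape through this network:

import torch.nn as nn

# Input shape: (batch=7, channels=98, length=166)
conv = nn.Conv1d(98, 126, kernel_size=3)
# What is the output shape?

Input shape: (7, 98, 166)
Output shape: (7, 126, 164)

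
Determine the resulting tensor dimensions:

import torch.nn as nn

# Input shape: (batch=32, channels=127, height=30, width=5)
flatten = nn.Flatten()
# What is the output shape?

Input shape: (32, 127, 30, 5)
Output shape: (32, 19050)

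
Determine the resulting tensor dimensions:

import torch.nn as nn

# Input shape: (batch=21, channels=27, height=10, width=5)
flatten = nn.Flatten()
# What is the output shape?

Input shape: (21, 27, 10, 5)
Output shape: (21, 1350)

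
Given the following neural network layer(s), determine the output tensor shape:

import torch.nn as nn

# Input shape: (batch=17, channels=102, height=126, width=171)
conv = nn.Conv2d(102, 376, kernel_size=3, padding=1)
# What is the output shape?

Input shape: (17, 102, 126, 171)
Output shape: (17, 376, 126, 171)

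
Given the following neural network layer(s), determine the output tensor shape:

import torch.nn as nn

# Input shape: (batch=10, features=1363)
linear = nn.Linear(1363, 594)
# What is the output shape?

Input shape: (10, 1363)
Output shape: (10, 594)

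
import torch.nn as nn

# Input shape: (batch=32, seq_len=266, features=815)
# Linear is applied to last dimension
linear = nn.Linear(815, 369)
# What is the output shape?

Input shape: (32, 266, 815)
Output shape: (32, 266, 369)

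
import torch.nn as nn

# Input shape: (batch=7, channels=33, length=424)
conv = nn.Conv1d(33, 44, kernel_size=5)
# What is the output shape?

Input shape: (7, 33, 424)
Output shape: (7, 44, 420)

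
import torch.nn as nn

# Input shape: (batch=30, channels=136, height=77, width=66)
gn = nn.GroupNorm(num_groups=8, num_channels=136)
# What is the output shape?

Input shape: (30, 136, 77, 66)
Output shape: (30, 136, 77, 66)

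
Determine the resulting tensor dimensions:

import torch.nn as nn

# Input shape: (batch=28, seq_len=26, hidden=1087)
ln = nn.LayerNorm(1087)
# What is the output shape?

Input shape: (28, 26, 1087)
Output shape: (28, 26, 1087)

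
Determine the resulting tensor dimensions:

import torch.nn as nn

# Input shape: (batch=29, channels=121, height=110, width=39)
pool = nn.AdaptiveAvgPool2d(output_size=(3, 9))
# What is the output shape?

Input shape: (29, 121, 110, 39)
Output shape: (29, 121, 3, 9)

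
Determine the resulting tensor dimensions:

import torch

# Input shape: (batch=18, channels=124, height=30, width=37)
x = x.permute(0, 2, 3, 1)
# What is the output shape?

Input shape: (18, 124, 30, 37)
Output shape: (18, 30, 37, 124)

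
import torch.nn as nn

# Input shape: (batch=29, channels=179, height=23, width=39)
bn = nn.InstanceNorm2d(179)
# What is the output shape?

Input shape: (29, 179, 23, 39)
Output shape: (29, 179, 23, 39)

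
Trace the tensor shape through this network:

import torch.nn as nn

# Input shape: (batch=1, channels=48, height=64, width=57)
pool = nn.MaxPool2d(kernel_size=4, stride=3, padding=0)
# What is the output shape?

Input shape: (1, 48, 64, 57)
Output shape: (1, 48, 21, 18)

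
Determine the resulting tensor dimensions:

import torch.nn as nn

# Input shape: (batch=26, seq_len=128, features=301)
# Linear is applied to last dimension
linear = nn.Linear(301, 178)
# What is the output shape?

Input shape: (26, 128, 301)
Output shape: (26, 128, 178)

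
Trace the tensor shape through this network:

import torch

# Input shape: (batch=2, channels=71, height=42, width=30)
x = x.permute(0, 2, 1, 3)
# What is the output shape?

Input shape: (2, 71, 42, 30)
Output shape: (2, 42, 71, 30)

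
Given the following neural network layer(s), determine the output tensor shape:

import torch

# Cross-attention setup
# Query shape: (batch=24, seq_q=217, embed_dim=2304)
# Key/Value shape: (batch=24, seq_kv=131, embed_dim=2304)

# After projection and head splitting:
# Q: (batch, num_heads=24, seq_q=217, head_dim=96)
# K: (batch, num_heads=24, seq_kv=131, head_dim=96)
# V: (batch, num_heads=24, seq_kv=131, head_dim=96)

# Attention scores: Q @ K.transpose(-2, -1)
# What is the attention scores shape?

Input shape: (24, 217, 2304)
Output shape: (24, 24, 217, 131)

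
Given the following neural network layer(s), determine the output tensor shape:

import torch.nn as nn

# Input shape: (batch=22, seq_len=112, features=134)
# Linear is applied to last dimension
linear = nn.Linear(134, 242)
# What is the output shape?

Input shape: (22, 112, 134)
Output shape: (22, 112, 242)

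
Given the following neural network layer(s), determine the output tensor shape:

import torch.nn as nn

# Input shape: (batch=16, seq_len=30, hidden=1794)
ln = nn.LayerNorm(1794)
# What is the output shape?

Input shape: (16, 30, 1794)
Output shape: (16, 30, 1794)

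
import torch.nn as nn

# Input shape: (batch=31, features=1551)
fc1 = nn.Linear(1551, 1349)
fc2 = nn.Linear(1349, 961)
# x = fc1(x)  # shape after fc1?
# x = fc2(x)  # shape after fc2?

Input shape: (31, 1551)
  -> after fc1: (31, 1349)
Output shape: (31, 961)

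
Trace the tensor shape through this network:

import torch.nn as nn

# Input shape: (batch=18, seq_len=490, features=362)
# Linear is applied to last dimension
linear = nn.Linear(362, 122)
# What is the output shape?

Input shape: (18, 490, 362)
Output shape: (18, 490, 122)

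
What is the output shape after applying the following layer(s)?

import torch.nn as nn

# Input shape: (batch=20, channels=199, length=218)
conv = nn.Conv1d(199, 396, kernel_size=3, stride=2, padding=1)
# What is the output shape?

Input shape: (20, 199, 218)
Output shape: (20, 396, 109)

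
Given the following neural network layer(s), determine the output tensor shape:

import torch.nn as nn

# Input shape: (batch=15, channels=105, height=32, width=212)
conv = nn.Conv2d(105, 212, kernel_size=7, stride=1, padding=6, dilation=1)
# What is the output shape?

Input shape: (15, 105, 32, 212)
Output shape: (15, 212, 38, 218)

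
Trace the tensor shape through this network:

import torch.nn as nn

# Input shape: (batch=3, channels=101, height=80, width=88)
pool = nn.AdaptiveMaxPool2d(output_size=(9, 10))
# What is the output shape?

Input shape: (3, 101, 80, 88)
Output shape: (3, 101, 9, 10)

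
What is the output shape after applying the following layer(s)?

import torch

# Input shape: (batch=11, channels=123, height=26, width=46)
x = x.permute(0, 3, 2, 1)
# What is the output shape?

Input shape: (11, 123, 26, 46)
Output shape: (11, 46, 26, 123)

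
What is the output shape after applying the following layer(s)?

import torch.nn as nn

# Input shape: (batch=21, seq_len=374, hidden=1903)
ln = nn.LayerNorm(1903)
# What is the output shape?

Input shape: (21, 374, 1903)
Output shape: (21, 374, 1903)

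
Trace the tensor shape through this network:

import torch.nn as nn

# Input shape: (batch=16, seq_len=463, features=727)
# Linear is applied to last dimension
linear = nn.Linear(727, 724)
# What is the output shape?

Input shape: (16, 463, 727)
Output shape: (16, 463, 724)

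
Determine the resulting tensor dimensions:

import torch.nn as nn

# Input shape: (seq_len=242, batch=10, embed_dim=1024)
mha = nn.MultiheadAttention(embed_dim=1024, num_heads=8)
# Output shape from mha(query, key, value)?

Input shape: (242, 10, 1024)
Output shape: (242, 10, 1024)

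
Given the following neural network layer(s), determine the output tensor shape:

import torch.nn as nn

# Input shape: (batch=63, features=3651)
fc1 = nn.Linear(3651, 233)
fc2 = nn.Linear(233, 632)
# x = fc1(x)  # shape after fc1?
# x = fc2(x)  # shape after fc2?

Input shape: (63, 3651)
  -> after fc1: (63, 233)
Output shape: (63, 632)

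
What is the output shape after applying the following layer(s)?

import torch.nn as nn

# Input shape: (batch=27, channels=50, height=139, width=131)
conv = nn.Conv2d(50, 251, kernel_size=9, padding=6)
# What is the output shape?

Input shape: (27, 50, 139, 131)
Output shape: (27, 251, 143, 135)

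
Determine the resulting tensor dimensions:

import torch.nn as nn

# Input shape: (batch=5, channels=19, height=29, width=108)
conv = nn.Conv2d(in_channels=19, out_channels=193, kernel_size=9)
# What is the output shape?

Input shape: (5, 19, 29, 108)
Output shape: (5, 193, 21, 100)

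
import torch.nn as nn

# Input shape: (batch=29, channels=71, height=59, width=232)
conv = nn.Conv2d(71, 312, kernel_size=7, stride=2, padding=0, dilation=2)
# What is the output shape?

Input shape: (29, 71, 59, 232)
Output shape: (29, 312, 24, 110)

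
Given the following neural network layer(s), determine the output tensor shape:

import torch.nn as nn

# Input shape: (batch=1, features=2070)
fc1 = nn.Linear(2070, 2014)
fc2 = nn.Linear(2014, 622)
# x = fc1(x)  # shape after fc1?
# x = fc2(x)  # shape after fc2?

Input shape: (1, 2070)
  -> after fc1: (1, 2014)
Output shape: (1, 622)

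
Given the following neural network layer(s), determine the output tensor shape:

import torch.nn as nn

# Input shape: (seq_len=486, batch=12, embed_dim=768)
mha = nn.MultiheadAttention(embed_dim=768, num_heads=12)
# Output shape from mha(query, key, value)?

Input shape: (486, 12, 768)
Output shape: (486, 12, 768)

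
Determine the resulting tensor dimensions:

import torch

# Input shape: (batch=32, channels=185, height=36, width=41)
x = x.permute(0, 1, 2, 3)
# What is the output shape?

Input shape: (32, 185, 36, 41)
Output shape: (32, 185, 36, 41)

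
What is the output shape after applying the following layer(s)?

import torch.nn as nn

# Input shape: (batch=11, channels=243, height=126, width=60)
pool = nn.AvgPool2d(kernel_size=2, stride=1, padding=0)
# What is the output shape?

Input shape: (11, 243, 126, 60)
Output shape: (11, 243, 125, 59)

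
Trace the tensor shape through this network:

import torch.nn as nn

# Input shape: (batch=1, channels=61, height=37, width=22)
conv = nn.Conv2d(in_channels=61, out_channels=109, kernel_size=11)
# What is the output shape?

Input shape: (1, 61, 37, 22)
Output shape: (1, 109, 27, 12)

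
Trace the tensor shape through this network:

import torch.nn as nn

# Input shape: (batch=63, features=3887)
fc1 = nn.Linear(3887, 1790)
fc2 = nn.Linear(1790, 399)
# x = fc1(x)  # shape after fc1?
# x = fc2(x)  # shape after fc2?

Input shape: (63, 3887)
  -> after fc1: (63, 1790)
Output shape: (63, 399)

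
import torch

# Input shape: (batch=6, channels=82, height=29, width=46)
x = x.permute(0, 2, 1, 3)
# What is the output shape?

Input shape: (6, 82, 29, 46)
Output shape: (6, 29, 82, 46)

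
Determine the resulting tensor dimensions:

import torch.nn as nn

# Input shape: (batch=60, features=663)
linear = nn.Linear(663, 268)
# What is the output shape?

Input shape: (60, 663)
Output shape: (60, 268)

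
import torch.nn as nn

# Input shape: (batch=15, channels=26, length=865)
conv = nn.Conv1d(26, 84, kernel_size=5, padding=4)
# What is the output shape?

Input shape: (15, 26, 865)
Output shape: (15, 84, 869)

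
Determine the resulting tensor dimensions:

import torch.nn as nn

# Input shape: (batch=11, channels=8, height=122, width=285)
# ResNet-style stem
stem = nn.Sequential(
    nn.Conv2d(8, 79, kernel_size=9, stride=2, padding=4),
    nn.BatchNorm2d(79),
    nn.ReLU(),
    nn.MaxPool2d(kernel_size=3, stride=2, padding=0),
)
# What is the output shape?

Input shape: (11, 8, 122, 285)
  -> after Conv2d 9x9 stride=2: (11, 79, 61, 143)
Output shape: (11, 79, 30, 71)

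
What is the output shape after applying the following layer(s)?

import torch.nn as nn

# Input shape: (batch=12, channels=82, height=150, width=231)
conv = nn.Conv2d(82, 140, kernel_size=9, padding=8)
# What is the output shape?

Input shape: (12, 82, 150, 231)
Output shape: (12, 140, 158, 239)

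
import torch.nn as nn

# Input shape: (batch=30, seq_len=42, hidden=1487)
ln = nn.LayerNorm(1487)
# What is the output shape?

Input shape: (30, 42, 1487)
Output shape: (30, 42, 1487)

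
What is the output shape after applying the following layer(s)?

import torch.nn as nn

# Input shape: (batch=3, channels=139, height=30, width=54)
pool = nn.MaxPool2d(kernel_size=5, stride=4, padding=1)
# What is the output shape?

Input shape: (3, 139, 30, 54)
Output shape: (3, 139, 7, 13)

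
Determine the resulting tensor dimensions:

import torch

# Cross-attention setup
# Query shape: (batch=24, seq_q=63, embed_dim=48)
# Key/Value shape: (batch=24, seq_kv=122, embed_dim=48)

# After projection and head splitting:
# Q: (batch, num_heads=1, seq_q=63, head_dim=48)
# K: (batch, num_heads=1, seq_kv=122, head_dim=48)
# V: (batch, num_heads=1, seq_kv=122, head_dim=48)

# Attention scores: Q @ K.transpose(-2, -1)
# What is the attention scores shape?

Input shape: (24, 63, 48)
Output shape: (24, 1, 63, 122)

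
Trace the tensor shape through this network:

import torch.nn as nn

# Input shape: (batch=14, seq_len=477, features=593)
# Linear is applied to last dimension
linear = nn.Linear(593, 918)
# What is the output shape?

Input shape: (14, 477, 593)
Output shape: (14, 477, 918)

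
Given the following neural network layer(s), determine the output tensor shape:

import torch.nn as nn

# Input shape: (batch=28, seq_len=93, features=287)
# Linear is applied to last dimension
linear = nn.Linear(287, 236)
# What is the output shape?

Input shape: (28, 93, 287)
Output shape: (28, 93, 236)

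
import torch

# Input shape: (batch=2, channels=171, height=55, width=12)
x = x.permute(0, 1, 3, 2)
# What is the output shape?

Input shape: (2, 171, 55, 12)
Output shape: (2, 171, 12, 55)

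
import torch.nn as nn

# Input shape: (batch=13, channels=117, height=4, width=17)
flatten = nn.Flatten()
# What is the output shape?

Input shape: (13, 117, 4, 17)
Output shape: (13, 7956)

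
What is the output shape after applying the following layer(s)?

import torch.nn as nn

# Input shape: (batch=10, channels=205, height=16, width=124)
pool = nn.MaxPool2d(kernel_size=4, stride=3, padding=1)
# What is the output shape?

Input shape: (10, 205, 16, 124)
Output shape: (10, 205, 5, 41)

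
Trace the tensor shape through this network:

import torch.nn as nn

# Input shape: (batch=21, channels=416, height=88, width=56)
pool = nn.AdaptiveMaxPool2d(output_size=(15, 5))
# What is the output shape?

Input shape: (21, 416, 88, 56)
Output shape: (21, 416, 15, 5)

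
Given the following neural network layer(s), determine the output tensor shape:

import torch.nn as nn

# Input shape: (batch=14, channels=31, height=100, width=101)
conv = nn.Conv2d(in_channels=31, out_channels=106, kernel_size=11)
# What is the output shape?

Input shape: (14, 31, 100, 101)
Output shape: (14, 106, 90, 91)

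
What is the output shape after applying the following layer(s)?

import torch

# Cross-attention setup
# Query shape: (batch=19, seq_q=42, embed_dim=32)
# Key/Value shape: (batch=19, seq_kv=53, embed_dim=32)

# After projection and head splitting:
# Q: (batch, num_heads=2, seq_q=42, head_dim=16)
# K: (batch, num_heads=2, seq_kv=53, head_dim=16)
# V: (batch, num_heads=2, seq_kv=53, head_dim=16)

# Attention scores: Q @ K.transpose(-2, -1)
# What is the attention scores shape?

Input shape: (19, 42, 32)
Output shape: (19, 2, 42, 53)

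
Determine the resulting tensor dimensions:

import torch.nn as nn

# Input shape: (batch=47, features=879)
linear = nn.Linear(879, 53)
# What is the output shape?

Input shape: (47, 879)
Output shape: (47, 53)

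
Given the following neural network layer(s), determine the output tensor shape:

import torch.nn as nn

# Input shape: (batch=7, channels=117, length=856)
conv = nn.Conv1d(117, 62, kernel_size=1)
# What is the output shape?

Input shape: (7, 117, 856)
Output shape: (7, 62, 856)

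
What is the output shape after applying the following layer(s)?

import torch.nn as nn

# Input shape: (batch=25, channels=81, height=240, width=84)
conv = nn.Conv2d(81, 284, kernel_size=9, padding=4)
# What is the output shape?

Input shape: (25, 81, 240, 84)
Output shape: (25, 284, 240, 84)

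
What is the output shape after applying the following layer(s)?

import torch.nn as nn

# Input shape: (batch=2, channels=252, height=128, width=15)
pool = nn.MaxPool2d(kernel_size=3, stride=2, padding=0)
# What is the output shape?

Input shape: (2, 252, 128, 15)
Output shape: (2, 252, 63, 7)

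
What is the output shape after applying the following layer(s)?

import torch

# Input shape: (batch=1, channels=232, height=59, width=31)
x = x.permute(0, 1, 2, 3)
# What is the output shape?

Input shape: (1, 232, 59, 31)
Output shape: (1, 232, 59, 31)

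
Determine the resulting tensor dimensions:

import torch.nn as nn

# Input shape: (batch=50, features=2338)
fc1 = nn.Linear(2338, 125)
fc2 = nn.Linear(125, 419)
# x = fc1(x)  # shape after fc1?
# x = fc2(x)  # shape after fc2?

Input shape: (50, 2338)
  -> after fc1: (50, 125)
Output shape: (50, 419)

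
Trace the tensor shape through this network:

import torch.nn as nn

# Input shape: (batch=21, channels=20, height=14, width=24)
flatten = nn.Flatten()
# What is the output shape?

Input shape: (21, 20, 14, 24)
Output shape: (21, 6720)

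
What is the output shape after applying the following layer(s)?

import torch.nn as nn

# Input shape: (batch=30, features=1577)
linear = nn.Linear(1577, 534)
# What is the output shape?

Input shape: (30, 1577)
Output shape: (30, 534)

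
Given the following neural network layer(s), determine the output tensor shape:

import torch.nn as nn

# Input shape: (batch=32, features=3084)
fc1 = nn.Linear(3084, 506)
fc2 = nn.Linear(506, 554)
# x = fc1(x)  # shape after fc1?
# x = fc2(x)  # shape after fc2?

Input shape: (32, 3084)
  -> after fc1: (32, 506)
Output shape: (32, 554)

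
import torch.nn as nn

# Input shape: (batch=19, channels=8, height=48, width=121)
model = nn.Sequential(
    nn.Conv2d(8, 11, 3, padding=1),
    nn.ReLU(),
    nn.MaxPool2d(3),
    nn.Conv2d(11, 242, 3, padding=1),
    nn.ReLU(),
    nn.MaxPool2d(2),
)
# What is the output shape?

Input shape: (19, 8, 48, 121)
  -> after first Conv2d: (19, 11, 48, 121)
  -> after first MaxPool2d: (19, 11, 16, 40)
  -> after second Conv2d: (19, 242, 16, 40)
Output shape: (19, 242, 8, 20)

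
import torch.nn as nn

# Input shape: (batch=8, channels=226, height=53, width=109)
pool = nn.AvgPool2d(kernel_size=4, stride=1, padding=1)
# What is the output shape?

Input shape: (8, 226, 53, 109)
Output shape: (8, 226, 52, 108)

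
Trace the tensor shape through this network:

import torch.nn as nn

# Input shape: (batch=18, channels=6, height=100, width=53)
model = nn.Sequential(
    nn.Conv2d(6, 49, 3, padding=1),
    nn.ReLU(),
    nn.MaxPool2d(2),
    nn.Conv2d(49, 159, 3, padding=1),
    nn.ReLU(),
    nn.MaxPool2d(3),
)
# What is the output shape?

Input shape: (18, 6, 100, 53)
  -> after first Conv2d: (18, 49, 100, 53)
  -> after first MaxPool2d: (18, 49, 50, 26)
  -> after second Conv2d: (18, 159, 50, 26)
Output shape: (18, 159, 16, 8)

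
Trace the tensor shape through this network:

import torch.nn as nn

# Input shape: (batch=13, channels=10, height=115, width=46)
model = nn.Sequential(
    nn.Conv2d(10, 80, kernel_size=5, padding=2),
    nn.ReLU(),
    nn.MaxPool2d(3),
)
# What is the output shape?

Input shape: (13, 10, 115, 46)
  -> after Conv2d: (13, 80, 115, 46)
  -> after ReLU: (13, 80, 115, 46)
Output shape: (13, 80, 38, 15)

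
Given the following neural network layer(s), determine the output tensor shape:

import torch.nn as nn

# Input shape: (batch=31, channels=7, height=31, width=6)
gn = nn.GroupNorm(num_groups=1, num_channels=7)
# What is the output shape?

Input shape: (31, 7, 31, 6)
Output shape: (31, 7, 31, 6)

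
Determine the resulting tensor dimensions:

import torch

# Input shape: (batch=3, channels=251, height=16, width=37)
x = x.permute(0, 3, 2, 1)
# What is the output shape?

Input shape: (3, 251, 16, 37)
Output shape: (3, 37, 16, 251)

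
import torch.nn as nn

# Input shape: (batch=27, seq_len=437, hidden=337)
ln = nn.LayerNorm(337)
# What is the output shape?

Input shape: (27, 437, 337)
Output shape: (27, 437, 337)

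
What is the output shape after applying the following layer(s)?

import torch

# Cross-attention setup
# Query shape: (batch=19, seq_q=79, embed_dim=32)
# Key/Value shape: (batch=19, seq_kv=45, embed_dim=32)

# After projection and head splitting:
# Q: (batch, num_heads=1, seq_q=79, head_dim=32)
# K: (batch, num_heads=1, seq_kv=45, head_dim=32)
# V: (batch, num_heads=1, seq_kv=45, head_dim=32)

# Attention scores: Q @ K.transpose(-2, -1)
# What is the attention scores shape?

Input shape: (19, 79, 32)
Output shape: (19, 1, 79, 45)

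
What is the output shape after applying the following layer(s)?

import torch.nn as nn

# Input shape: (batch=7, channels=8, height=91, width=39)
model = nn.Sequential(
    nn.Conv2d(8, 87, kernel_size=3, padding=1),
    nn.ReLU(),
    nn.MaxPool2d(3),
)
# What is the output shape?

Input shape: (7, 8, 91, 39)
  -> after Conv2d: (7, 87, 91, 39)
  -> after ReLU: (7, 87, 91, 39)
Output shape: (7, 87, 30, 13)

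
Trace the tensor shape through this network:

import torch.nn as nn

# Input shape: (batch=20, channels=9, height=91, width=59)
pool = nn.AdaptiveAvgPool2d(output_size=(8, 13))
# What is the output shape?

Input shape: (20, 9, 91, 59)
Output shape: (20, 9, 8, 13)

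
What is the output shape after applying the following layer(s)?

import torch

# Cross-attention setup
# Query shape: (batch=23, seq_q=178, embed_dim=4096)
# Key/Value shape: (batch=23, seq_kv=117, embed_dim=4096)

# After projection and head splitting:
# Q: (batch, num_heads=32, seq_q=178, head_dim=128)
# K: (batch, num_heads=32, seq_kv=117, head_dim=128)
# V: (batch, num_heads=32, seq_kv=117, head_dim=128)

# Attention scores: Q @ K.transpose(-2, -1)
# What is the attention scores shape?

Input shape: (23, 178, 4096)
Output shape: (23, 32, 178, 117)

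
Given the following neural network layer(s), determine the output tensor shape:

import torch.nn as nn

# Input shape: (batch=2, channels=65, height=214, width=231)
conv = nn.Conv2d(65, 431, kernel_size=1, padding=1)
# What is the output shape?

Input shape: (2, 65, 214, 231)
Output shape: (2, 431, 216, 233)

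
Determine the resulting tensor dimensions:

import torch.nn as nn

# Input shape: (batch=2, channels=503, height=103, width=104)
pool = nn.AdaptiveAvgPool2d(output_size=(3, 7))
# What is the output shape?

Input shape: (2, 503, 103, 104)
Output shape: (2, 503, 3, 7)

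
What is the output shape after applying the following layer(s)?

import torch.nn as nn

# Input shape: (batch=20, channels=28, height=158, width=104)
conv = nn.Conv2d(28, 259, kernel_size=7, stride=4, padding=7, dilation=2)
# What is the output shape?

Input shape: (20, 28, 158, 104)
Output shape: (20, 259, 40, 27)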